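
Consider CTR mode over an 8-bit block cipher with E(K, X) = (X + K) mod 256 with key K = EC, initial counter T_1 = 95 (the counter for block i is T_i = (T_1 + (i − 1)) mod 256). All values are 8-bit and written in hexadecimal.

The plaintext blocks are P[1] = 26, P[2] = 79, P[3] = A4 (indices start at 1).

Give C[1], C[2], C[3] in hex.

CTR encryption: S_i = E(K, T_i) where T_i is the counter for block i; C_i = P_i ⊕ S_i.
C[1]: T = 95, S = E(K, T) = 81; 26 ⊕ 81 = A7.
C[2]: T = 96, S = E(K, T) = 82; 79 ⊕ 82 = FB.
C[3]: T = 97, S = E(K, T) = 83; A4 ⊕ 83 = 27.

C[1] = A7, C[2] = FB, C[3] = 27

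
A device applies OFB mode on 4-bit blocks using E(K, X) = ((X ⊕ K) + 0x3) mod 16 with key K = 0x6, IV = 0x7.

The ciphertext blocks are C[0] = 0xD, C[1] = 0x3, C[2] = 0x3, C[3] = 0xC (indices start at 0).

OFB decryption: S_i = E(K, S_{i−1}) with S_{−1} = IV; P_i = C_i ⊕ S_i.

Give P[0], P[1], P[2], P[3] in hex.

P[0]: S = E(K, 0x7) = 0x4; 0xD ⊕ 0x4 = 0x9.
P[1]: S = E(K, 0x4) = 0x5; 0x3 ⊕ 0x5 = 0x6.
P[2]: S = E(K, 0x5) = 0x6; 0x3 ⊕ 0x6 = 0x5.
P[3]: S = E(K, 0x6) = 0x3; 0xC ⊕ 0x3 = 0xF.

P[0] = 0x9, P[1] = 0x6, P[2] = 0x5, P[3] = 0xF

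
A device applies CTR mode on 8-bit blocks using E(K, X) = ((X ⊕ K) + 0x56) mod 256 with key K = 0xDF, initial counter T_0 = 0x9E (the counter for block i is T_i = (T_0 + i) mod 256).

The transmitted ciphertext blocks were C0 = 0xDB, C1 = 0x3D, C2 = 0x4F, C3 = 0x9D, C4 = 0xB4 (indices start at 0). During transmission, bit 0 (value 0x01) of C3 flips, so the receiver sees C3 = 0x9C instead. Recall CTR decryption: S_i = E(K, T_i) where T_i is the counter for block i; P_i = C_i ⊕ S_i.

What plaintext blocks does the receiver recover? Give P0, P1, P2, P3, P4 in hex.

Only C3 changed, to 0x9C. In CTR, a change in C_i flips the same bit in P_i only; the keystream is unaffected. Decrypting the received ciphertext:
P0: T = 0x9E, S = E(K, T) = 0x97; 0xDB ⊕ 0x97 = 0x4C.
P1: T = 0x9F, S = E(K, T) = 0x96; 0x3D ⊕ 0x96 = 0xAB.
P2: T = 0xA0, S = E(K, T) = 0xD5; 0x4F ⊕ 0xD5 = 0x9A.
P3: T = 0xA1, S = E(K, T) = 0xD4; 0x9C ⊕ 0xD4 = 0x48.
P4: T = 0xA2, S = E(K, T) = 0xD3; 0xB4 ⊕ 0xD3 = 0x67.
Blocks that differ from the original plaintext: P3.

P0 = 0x4C, P1 = 0xAB, P2 = 0x9A, P3 = 0x48, P4 = 0x67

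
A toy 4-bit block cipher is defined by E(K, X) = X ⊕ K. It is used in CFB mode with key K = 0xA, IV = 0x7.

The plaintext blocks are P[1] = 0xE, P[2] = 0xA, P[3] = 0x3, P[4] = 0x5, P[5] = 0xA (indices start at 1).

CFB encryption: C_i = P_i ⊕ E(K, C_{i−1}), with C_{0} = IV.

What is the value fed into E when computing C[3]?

0x3

C[1]: E(K, 0x7) = 0xD; 0xE ⊕ 0xD = 0x3.
C[2]: E(K, 0x3) = 0x9; 0xA ⊕ 0x9 = 0x3.
C[3]: E(K, 0x3) = 0x9; 0x3 ⊕ 0x9 = 0xA.
So the input to E for block [3] is 0x3.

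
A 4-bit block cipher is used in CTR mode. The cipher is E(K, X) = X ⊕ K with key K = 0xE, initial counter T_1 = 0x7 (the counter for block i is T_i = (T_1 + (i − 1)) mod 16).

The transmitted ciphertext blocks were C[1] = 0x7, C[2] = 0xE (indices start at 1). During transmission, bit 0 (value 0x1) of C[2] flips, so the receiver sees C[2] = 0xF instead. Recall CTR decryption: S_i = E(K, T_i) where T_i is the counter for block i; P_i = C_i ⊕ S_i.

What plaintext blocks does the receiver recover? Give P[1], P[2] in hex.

Only C[2] changed, to 0xF. In CTR, a change in C_i flips the same bit in P_i only; the keystream is unaffected. Decrypting the received ciphertext:
P[1]: T = 0x7, S = E(K, T) = 0x9; 0x7 ⊕ 0x9 = 0xE.
P[2]: T = 0x8, S = E(K, T) = 0x6; 0xF ⊕ 0x6 = 0x9.
Blocks that differ from the original plaintext: P[2].

P[1] = 0xE, P[2] = 0x9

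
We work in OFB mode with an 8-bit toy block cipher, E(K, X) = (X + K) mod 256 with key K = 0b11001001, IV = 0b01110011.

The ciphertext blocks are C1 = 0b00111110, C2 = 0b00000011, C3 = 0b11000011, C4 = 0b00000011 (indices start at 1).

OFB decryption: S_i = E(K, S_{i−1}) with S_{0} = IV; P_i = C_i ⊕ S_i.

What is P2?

P1: S = E(K, 0b01110011) = 0b00111100; 0b00111110 ⊕ 0b00111100 = 0b00000010.
P2: S = E(K, 0b00111100) = 0b00000101; 0b00000011 ⊕ 0b00000101 = 0b00000110.

P2 = 0b00000110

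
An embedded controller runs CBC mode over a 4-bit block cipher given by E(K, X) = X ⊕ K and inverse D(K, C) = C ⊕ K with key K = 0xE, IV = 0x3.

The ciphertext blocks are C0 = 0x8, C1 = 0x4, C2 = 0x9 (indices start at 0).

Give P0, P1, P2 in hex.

CBC decryption: P_i = D(K, C_i) ⊕ C_{i−1}, with C_{−1} = IV.
P0: D(K, 0x8) = 0x6; 0x6 ⊕ 0x3 = 0x5.
P1: D(K, 0x4) = 0xA; 0xA ⊕ 0x8 = 0x2.
P2: D(K, 0x9) = 0x7; 0x7 ⊕ 0x4 = 0x3.

P0 = 0x5, P1 = 0x2, P2 = 0x3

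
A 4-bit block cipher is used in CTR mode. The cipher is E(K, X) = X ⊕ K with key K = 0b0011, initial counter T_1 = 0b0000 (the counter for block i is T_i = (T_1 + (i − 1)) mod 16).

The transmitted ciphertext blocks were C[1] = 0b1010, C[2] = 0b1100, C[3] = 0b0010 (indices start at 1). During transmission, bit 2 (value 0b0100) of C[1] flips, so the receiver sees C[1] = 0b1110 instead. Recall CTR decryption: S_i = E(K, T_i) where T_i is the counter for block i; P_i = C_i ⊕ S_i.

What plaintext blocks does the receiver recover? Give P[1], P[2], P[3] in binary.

Only C[1] changed, to 0b1110. In CTR, a change in C_i flips the same bit in P_i only; the keystream is unaffected. Decrypting the received ciphertext:
P[1]: T = 0b0000, S = E(K, T) = 0b0011; 0b1110 ⊕ 0b0011 = 0b1101.
P[2]: T = 0b0001, S = E(K, T) = 0b0010; 0b1100 ⊕ 0b0010 = 0b1110.
P[3]: T = 0b0010, S = E(K, T) = 0b0001; 0b0010 ⊕ 0b0001 = 0b0011.
Blocks that differ from the original plaintext: P[1].

P[1] = 0b1101, P[2] = 0b1110, P[3] = 0b0011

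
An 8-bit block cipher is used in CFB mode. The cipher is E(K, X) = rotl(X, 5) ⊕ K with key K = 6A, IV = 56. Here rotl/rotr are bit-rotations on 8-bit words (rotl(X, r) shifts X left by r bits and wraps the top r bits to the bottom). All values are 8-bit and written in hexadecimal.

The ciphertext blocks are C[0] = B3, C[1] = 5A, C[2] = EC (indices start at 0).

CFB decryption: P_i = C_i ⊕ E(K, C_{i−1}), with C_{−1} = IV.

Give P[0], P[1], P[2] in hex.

P[0]: E(K, 56) = A0; B3 ⊕ A0 = 13.
P[1]: E(K, B3) = 1C; 5A ⊕ 1C = 46.
P[2]: E(K, 5A) = 21; EC ⊕ 21 = CD.

P[0] = 13, P[1] = 46, P[2] = CD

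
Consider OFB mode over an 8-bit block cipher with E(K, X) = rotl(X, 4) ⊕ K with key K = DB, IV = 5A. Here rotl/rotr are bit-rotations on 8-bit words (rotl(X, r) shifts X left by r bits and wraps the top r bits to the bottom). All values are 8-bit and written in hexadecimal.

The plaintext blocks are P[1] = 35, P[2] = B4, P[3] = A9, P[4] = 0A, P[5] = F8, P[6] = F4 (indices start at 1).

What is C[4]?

OFB encryption: S_i = E(K, S_{i−1}) with S_{0} = IV; C_i = P_i ⊕ S_i.
C[1]: S = E(K, 5A) = 7E; 35 ⊕ 7E = 4B.
C[2]: S = E(K, 7E) = 3C; B4 ⊕ 3C = 88.
C[3]: S = E(K, 3C) = 18; A9 ⊕ 18 = B1.
C[4]: S = E(K, 18) = 5A; 0A ⊕ 5A = 50.

C[4] = 50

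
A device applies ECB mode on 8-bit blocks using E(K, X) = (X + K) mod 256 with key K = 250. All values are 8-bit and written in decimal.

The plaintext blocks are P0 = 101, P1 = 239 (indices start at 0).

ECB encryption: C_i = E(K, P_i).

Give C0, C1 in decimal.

C0: E(K, 101) = 95.
C1: E(K, 239) = 233.

C0 = 95, C1 = 233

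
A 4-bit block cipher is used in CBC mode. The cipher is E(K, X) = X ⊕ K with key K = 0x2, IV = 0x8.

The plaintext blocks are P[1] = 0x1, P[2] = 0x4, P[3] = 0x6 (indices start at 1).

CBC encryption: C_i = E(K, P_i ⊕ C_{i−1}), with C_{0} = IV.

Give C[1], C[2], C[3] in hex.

C[1]: P[1] ⊕ 0x8 = 0x9; E(K, 0x9) = 0xB.
C[2]: P[2] ⊕ 0xB = 0xF; E(K, 0xF) = 0xD.
C[3]: P[3] ⊕ 0xD = 0xB; E(K, 0xB) = 0x9.

C[1] = 0xB, C[2] = 0xD, C[3] = 0x9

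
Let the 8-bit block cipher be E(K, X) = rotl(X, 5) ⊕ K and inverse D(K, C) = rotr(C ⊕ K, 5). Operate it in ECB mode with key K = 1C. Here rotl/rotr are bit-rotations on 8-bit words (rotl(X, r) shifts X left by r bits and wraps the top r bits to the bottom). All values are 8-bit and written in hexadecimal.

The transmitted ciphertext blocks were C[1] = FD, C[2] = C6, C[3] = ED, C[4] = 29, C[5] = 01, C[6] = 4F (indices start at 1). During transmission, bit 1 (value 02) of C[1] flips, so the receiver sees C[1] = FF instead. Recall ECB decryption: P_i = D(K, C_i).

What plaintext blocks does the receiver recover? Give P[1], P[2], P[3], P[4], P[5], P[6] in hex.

Only C[1] changed, to FF. In ECB, a change in C_i affects only P_i. Decrypting the received ciphertext:
P[1]: D(K, FF) = 1F.
P[2]: D(K, C6) = D6.
P[3]: D(K, ED) = 8F.
P[4]: D(K, 29) = A9.
P[5]: D(K, 01) = E8.
P[6]: D(K, 4F) = 9A.
Blocks that differ from the original plaintext: P[1].

P[1] = 1F, P[2] = D6, P[3] = 8F, P[4] = A9, P[5] = E8, P[6] = 9A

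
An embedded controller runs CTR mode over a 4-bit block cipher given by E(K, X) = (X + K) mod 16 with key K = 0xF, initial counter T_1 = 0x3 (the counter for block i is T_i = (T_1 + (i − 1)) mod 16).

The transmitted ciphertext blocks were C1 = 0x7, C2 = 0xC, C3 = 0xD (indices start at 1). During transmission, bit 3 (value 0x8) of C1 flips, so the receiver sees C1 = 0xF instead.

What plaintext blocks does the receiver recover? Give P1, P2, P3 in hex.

CTR decryption: S_i = E(K, T_i) where T_i is the counter for block i; P_i = C_i ⊕ S_i.
Only C1 changed, to 0xF. In CTR, a change in C_i flips the same bit in P_i only; the keystream is unaffected. Decrypting the received ciphertext:
P1: T = 0x3, S = E(K, T) = 0x2; 0xF ⊕ 0x2 = 0xD.
P2: T = 0x4, S = E(K, T) = 0x3; 0xC ⊕ 0x3 = 0xF.
P3: T = 0x5, S = E(K, T) = 0x4; 0xD ⊕ 0x4 = 0x9.
Blocks that differ from the original plaintext: P1.

P1 = 0xD, P2 = 0xF, P3 = 0x9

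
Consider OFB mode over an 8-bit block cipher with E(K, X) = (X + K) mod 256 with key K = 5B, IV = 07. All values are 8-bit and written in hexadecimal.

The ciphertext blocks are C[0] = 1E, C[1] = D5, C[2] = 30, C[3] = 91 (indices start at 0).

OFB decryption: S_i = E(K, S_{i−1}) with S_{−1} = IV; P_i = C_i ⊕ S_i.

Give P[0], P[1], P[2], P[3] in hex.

P[0]: S = E(K, 07) = 62; 1E ⊕ 62 = 7C.
P[1]: S = E(K, 62) = BD; D5 ⊕ BD = 68.
P[2]: S = E(K, BD) = 18; 30 ⊕ 18 = 28.
P[3]: S = E(K, 18) = 73; 91 ⊕ 73 = E2.

P[0] = 7C, P[1] = 68, P[2] = 28, P[3] = E2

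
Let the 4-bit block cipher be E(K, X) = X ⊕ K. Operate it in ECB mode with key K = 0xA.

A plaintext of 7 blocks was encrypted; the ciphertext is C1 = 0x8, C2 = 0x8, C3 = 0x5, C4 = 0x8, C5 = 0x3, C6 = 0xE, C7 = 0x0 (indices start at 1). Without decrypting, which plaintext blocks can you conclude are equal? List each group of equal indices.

ECB encrypts each block independently with the same key, so equal ciphertext blocks imply equal plaintext blocks.
C1 = C2 = C4 = 0x8, so P1 = P2 = P4.

P1 = P2 = P4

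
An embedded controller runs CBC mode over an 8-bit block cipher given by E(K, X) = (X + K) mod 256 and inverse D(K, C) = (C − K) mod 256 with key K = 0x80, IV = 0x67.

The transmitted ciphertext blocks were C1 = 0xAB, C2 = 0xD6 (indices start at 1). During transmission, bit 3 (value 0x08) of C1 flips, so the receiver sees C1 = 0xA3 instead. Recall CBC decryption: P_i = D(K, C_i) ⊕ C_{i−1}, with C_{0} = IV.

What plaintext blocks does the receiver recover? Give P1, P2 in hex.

P1 = 0x44, P2 = 0xF5

Only C1 changed, to 0xA3. In CBC, a change in C_i garbles P_i and flips the same bit in P_{i+1}. Decrypting the received ciphertext:
P1: D(K, 0xA3) = 0x23; 0x23 ⊕ 0x67 = 0x44.
P2: D(K, 0xD6) = 0x56; 0x56 ⊕ 0xA3 = 0xF5.
Blocks that differ from the original plaintext: P1, P2.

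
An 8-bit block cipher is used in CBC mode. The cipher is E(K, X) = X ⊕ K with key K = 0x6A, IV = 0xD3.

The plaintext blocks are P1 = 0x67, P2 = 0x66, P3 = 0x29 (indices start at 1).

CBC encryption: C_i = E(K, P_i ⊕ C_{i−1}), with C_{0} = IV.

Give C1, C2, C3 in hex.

C1: P1 ⊕ 0xD3 = 0xB4; E(K, 0xB4) = 0xDE.
C2: P2 ⊕ 0xDE = 0xB8; E(K, 0xB8) = 0xD2.
C3: P3 ⊕ 0xD2 = 0xFB; E(K, 0xFB) = 0x91.

C1 = 0xDE, C2 = 0xD2, C3 = 0x91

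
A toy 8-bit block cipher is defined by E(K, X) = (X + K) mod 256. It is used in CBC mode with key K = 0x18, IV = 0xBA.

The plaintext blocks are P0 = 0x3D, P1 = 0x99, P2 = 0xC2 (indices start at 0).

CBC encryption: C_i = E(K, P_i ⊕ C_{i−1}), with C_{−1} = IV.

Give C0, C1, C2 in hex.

C0: P0 ⊕ 0xBA = 0x87; E(K, 0x87) = 0x9F.
C1: P1 ⊕ 0x9F = 0x06; E(K, 0x06) = 0x1E.
C2: P2 ⊕ 0x1E = 0xDC; E(K, 0xDC) = 0xF4.

C0 = 0x9F, C1 = 0x1E, C2 = 0xF4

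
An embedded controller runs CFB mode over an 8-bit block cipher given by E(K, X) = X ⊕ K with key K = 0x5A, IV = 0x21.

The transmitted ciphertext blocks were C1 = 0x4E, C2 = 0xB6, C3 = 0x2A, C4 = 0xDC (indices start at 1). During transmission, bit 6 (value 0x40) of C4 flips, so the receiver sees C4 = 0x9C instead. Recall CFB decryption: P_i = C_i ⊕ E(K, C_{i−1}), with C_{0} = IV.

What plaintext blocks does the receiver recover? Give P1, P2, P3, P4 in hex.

Only C4 changed, to 0x9C. In CFB, a change in C_i flips the same bit in P_i and garbles P_{i+1}. Decrypting the received ciphertext:
P1: E(K, 0x21) = 0x7B; 0x4E ⊕ 0x7B = 0x35.
P2: E(K, 0x4E) = 0x14; 0xB6 ⊕ 0x14 = 0xA2.
P3: E(K, 0xB6) = 0xEC; 0x2A ⊕ 0xEC = 0xC6.
P4: E(K, 0x2A) = 0x70; 0x9C ⊕ 0x70 = 0xEC.
Blocks that differ from the original plaintext: P4.

P1 = 0x35, P2 = 0xA2, P3 = 0xC6, P4 = 0xEC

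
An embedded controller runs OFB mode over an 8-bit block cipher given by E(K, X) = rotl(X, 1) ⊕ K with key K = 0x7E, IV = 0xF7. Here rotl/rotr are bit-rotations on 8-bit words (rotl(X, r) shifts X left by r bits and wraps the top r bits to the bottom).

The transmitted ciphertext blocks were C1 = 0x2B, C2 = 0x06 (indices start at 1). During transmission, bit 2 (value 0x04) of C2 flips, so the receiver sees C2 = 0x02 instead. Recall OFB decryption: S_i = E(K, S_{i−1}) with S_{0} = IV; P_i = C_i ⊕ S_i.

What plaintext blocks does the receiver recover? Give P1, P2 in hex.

Only C2 changed, to 0x02. In OFB, a change in C_i flips the same bit in P_i only; the keystream is unaffected. Decrypting the received ciphertext:
P1: S = E(K, 0xF7) = 0x91; 0x2B ⊕ 0x91 = 0xBA.
P2: S = E(K, 0x91) = 0x5D; 0x02 ⊕ 0x5D = 0x5F.
Blocks that differ from the original plaintext: P2.

P1 = 0xBA, P2 = 0x5F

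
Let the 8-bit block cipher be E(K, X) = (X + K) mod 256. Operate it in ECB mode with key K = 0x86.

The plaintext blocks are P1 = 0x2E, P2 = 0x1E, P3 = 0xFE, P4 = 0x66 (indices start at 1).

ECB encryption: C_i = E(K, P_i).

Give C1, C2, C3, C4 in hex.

C1: E(K, 0x2E) = 0xB4.
C2: E(K, 0x1E) = 0xA4.
C3: E(K, 0xFE) = 0x84.
C4: E(K, 0x66) = 0xEC.

C1 = 0xB4, C2 = 0xA4, C3 = 0x84, C4 = 0xEC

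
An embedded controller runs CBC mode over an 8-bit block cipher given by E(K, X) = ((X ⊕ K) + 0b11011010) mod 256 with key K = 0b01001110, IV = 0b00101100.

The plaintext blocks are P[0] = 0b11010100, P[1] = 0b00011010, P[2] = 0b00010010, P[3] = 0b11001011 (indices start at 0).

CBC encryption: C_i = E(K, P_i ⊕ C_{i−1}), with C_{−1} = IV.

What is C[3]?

C[3] = 0b11110011

C[0]: P[0] ⊕ 0b00101100 = 0b11111000; E(K, 0b11111000) = 0b10010000.
C[1]: P[1] ⊕ 0b10010000 = 0b10001010; E(K, 0b10001010) = 0b10011110.
C[2]: P[2] ⊕ 0b10011110 = 0b10001100; E(K, 0b10001100) = 0b10011100.
C[3]: P[3] ⊕ 0b10011100 = 0b01010111; E(K, 0b01010111) = 0b11110011.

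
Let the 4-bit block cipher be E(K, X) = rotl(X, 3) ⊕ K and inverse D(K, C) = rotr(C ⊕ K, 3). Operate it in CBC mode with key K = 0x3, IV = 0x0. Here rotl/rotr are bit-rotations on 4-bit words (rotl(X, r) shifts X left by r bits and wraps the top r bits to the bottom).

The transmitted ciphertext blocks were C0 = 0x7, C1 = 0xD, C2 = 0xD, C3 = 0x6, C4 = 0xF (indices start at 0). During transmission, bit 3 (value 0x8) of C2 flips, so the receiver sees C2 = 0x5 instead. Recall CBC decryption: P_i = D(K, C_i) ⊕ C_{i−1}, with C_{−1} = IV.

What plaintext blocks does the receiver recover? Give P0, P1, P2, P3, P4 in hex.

P0 = 0x8, P1 = 0xA, P2 = 0x1, P3 = 0xF, P4 = 0xF

Only C2 changed, to 0x5. In CBC, a change in C_i garbles P_i and flips the same bit in P_{i+1}. Decrypting the received ciphertext:
P0: D(K, 0x7) = 0x8; 0x8 ⊕ 0x0 = 0x8.
P1: D(K, 0xD) = 0xD; 0xD ⊕ 0x7 = 0xA.
P2: D(K, 0x5) = 0xC; 0xC ⊕ 0xD = 0x1.
P3: D(K, 0x6) = 0xA; 0xA ⊕ 0x5 = 0xF.
P4: D(K, 0xF) = 0x9; 0x9 ⊕ 0x6 = 0xF.
Blocks that differ from the original plaintext: P2, P3.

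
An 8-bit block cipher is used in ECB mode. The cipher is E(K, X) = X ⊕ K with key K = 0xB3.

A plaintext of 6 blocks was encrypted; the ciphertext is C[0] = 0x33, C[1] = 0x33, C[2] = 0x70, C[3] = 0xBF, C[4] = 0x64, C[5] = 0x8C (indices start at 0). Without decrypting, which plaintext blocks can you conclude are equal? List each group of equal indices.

P[0] = P[1]

ECB encrypts each block independently with the same key, so equal ciphertext blocks imply equal plaintext blocks.
C[0] = C[1] = 0x33, so P[0] = P[1].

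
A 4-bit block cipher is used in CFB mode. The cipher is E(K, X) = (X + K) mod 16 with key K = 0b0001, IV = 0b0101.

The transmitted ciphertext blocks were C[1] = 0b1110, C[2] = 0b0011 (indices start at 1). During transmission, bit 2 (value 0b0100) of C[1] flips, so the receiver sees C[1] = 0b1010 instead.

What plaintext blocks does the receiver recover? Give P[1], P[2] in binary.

P[1] = 0b1100, P[2] = 0b1000

CFB decryption: P_i = C_i ⊕ E(K, C_{i−1}), with C_{0} = IV.
Only C[1] changed, to 0b1010. In CFB, a change in C_i flips the same bit in P_i and garbles P_{i+1}. Decrypting the received ciphertext:
P[1]: E(K, 0b0101) = 0b0110; 0b1010 ⊕ 0b0110 = 0b1100.
P[2]: E(K, 0b1010) = 0b1011; 0b0011 ⊕ 0b1011 = 0b1000.
Blocks that differ from the original plaintext: P[1], P[2].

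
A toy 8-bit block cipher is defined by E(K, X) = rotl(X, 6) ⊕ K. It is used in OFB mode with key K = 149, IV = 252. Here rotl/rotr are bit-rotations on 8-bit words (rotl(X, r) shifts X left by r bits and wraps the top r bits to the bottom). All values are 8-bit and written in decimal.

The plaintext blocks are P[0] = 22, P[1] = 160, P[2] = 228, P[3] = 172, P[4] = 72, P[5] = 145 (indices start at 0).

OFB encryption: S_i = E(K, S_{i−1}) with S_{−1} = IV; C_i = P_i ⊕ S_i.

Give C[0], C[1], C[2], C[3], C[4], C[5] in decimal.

C[0] = 188, C[1] = 159, C[2] = 190, C[3] = 175, C[4] = 29, C[5] = 81

C[0]: S = E(K, 252) = 170; 22 ⊕ 170 = 188.
C[1]: S = E(K, 170) = 63; 160 ⊕ 63 = 159.
C[2]: S = E(K, 63) = 90; 228 ⊕ 90 = 190.
C[3]: S = E(K, 90) = 3; 172 ⊕ 3 = 175.
C[4]: S = E(K, 3) = 85; 72 ⊕ 85 = 29.
C[5]: S = E(K, 85) = 192; 145 ⊕ 192 = 81.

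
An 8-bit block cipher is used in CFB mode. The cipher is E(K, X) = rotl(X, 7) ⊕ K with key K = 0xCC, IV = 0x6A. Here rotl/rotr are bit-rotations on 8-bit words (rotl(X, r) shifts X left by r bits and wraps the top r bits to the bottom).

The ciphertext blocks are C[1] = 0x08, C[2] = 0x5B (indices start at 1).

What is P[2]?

CFB decryption: P_i = C_i ⊕ E(K, C_{i−1}), with C_{0} = IV.
P[2]: E(K, 0x08) = 0xC8; 0x5B ⊕ 0xC8 = 0x93.

P[2] = 0x93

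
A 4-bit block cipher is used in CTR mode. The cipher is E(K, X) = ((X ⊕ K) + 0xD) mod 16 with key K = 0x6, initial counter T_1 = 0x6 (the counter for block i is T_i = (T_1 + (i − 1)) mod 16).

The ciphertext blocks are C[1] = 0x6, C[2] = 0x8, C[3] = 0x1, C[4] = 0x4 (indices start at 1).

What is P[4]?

CTR decryption: S_i = E(K, T_i) where T_i is the counter for block i; P_i = C_i ⊕ S_i.
P[4]: T = 0x9, S = E(K, T) = 0xC; 0x4 ⊕ 0xC = 0x8.

P[4] = 0x8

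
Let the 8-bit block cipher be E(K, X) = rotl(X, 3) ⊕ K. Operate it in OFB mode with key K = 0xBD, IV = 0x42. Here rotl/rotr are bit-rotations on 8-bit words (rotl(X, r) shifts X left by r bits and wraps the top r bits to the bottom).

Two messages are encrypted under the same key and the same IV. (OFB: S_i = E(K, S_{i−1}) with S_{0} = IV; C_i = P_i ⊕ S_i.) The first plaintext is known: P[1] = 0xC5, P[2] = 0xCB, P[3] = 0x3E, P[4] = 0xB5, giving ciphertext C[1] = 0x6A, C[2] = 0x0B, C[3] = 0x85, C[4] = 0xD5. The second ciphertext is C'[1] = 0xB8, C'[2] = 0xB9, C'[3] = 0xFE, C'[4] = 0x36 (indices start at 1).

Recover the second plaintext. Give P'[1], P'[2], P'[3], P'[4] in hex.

In OFB with a reused IV, both messages share the same keystream S_i, so C_i ⊕ C'_i = P_i ⊕ P'_i and thus P'_i = P_i ⊕ C_i ⊕ C'_i.
P'[1]: 0xC5 ⊕ 0x6A ⊕ 0xB8 = 0x17.
P'[2]: 0xCB ⊕ 0x0B ⊕ 0xB9 = 0x79.
P'[3]: 0x3E ⊕ 0x85 ⊕ 0xFE = 0x45.
P'[4]: 0xB5 ⊕ 0xD5 ⊕ 0x36 = 0x56.

P'[1] = 0x17, P'[2] = 0x79, P'[3] = 0x45, P'[4] = 0x56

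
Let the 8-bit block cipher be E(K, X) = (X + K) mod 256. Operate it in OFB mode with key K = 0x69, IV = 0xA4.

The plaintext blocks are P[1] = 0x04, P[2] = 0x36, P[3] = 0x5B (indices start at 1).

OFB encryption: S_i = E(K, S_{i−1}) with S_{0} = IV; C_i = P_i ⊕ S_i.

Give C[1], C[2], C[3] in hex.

C[1]: S = E(K, 0xA4) = 0x0D; 0x04 ⊕ 0x0D = 0x09.
C[2]: S = E(K, 0x0D) = 0x76; 0x36 ⊕ 0x76 = 0x40.
C[3]: S = E(K, 0x76) = 0xDF; 0x5B ⊕ 0xDF = 0x84.

C[1] = 0x09, C[2] = 0x40, C[3] = 0x84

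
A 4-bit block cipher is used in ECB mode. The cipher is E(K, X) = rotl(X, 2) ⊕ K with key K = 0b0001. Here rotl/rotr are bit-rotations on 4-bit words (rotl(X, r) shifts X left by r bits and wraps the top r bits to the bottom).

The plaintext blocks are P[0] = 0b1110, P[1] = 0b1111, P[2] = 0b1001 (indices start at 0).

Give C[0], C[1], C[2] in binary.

ECB encryption: C_i = E(K, P_i).
C[0]: E(K, 0b1110) = 0b1010.
C[1]: E(K, 0b1111) = 0b1110.
C[2]: E(K, 0b1001) = 0b0111.

C[0] = 0b1010, C[1] = 0b1110, C[2] = 0b0111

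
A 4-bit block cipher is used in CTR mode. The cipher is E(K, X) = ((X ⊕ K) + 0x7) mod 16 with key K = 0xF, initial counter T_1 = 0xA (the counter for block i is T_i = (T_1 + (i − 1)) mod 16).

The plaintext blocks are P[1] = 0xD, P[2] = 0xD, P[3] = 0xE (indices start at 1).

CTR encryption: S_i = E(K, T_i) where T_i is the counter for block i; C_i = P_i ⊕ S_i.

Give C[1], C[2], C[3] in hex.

C[1] = 0x1, C[2] = 0x6, C[3] = 0x4

C[1]: T = 0xA, S = E(K, T) = 0xC; 0xD ⊕ 0xC = 0x1.
C[2]: T = 0xB, S = E(K, T) = 0xB; 0xD ⊕ 0xB = 0x6.
C[3]: T = 0xC, S = E(K, T) = 0xA; 0xE ⊕ 0xA = 0x4.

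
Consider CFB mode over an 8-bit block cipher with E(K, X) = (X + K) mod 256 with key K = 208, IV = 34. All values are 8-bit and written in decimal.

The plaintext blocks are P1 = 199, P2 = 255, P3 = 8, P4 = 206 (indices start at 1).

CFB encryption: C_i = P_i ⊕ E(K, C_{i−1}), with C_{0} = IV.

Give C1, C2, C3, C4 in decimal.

C1: E(K, 34) = 242; 199 ⊕ 242 = 53.
C2: E(K, 53) = 5; 255 ⊕ 5 = 250.
C3: E(K, 250) = 202; 8 ⊕ 202 = 194.
C4: E(K, 194) = 146; 206 ⊕ 146 = 92.

C1 = 53, C2 = 250, C3 = 194, C4 = 92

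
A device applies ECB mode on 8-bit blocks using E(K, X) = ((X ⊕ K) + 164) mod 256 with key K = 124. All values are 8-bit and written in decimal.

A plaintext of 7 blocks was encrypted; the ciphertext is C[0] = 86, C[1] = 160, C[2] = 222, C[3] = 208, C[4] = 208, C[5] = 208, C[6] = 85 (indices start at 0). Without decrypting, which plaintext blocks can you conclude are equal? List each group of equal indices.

ECB encrypts each block independently with the same key, so equal ciphertext blocks imply equal plaintext blocks.
C[3] = C[4] = C[5] = 208, so P[3] = P[4] = P[5].

P[3] = P[4] = P[5]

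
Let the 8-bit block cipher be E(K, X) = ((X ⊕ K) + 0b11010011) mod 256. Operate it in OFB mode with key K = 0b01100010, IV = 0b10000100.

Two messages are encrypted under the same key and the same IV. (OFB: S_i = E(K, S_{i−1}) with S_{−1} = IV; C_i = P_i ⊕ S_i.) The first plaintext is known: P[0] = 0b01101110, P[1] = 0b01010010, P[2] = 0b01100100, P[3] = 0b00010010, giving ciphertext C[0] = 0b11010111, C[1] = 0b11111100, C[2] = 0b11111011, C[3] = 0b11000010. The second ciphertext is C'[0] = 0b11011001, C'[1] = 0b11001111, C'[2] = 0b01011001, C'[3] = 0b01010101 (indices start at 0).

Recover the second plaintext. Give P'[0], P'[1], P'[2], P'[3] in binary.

P'[0] = 0b01100000, P'[1] = 0b01100001, P'[2] = 0b11000110, P'[3] = 0b10000101

In OFB with a reused IV, both messages share the same keystream S_i, so C_i ⊕ C'_i = P_i ⊕ P'_i and thus P'_i = P_i ⊕ C_i ⊕ C'_i.
P'[0]: 0b01101110 ⊕ 0b11010111 ⊕ 0b11011001 = 0b01100000.
P'[1]: 0b01010010 ⊕ 0b11111100 ⊕ 0b11001111 = 0b01100001.
P'[2]: 0b01100100 ⊕ 0b11111011 ⊕ 0b01011001 = 0b11000110.
P'[3]: 0b00010010 ⊕ 0b11000010 ⊕ 0b01010101 = 0b10000101.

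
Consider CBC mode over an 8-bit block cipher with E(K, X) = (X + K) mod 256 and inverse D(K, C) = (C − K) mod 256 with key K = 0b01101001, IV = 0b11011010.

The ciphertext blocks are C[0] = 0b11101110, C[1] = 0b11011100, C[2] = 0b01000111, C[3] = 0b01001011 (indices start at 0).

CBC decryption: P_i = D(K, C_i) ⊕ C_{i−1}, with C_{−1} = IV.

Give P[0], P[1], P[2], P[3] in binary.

P[0] = 0b01011111, P[1] = 0b10011101, P[2] = 0b00000010, P[3] = 0b10100101

P[0]: D(K, 0b11101110) = 0b10000101; 0b10000101 ⊕ 0b11011010 = 0b01011111.
P[1]: D(K, 0b11011100) = 0b01110011; 0b01110011 ⊕ 0b11101110 = 0b10011101.
P[2]: D(K, 0b01000111) = 0b11011110; 0b11011110 ⊕ 0b11011100 = 0b00000010.
P[3]: D(K, 0b01001011) = 0b11100010; 0b11100010 ⊕ 0b01000111 = 0b10100101.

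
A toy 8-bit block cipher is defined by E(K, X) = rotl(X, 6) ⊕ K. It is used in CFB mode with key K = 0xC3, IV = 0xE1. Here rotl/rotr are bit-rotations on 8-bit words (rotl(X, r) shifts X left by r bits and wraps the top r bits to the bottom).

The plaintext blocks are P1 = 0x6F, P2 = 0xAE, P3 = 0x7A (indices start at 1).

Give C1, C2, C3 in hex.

C1 = 0xD4, C2 = 0x58, C3 = 0xAF

CFB encryption: C_i = P_i ⊕ E(K, C_{i−1}), with C_{0} = IV.
C1: E(K, 0xE1) = 0xBB; 0x6F ⊕ 0xBB = 0xD4.
C2: E(K, 0xD4) = 0xF6; 0xAE ⊕ 0xF6 = 0x58.
C3: E(K, 0x58) = 0xD5; 0x7A ⊕ 0xD5 = 0xAF.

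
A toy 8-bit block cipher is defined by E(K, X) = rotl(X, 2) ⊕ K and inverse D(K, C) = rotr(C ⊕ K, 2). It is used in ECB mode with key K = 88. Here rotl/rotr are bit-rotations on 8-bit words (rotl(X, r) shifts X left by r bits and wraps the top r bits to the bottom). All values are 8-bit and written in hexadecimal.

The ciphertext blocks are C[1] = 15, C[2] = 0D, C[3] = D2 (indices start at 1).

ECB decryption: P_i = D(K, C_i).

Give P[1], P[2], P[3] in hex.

P[1] = 67, P[2] = 61, P[3] = 96

P[1]: D(K, 15) = 67.
P[2]: D(K, 0D) = 61.
P[3]: D(K, D2) = 96.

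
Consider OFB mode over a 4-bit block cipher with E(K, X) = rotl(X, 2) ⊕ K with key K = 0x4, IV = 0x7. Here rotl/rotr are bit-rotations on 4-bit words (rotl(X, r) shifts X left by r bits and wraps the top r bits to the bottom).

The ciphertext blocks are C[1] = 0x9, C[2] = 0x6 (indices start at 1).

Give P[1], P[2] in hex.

P[1] = 0x0, P[2] = 0x4

OFB decryption: S_i = E(K, S_{i−1}) with S_{0} = IV; P_i = C_i ⊕ S_i.
P[1]: S = E(K, 0x7) = 0x9; 0x9 ⊕ 0x9 = 0x0.
P[2]: S = E(K, 0x9) = 0x2; 0x6 ⊕ 0x2 = 0x4.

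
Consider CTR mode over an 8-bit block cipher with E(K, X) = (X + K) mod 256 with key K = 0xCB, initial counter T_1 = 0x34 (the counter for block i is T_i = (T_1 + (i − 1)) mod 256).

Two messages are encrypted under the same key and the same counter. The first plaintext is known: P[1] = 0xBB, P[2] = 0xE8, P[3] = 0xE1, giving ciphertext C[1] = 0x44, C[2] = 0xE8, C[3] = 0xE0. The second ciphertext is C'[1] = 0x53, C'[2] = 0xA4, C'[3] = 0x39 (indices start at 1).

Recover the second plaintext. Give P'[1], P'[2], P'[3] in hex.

P'[1] = 0xAC, P'[2] = 0xA4, P'[3] = 0x38

In CTR with a reused counter, both messages share the same keystream S_i, so C_i ⊕ C'_i = P_i ⊕ P'_i and thus P'_i = P_i ⊕ C_i ⊕ C'_i.
P'[1]: 0xBB ⊕ 0x44 ⊕ 0x53 = 0xAC.
P'[2]: 0xE8 ⊕ 0xE8 ⊕ 0xA4 = 0xA4.
P'[3]: 0xE1 ⊕ 0xE0 ⊕ 0x39 = 0x38.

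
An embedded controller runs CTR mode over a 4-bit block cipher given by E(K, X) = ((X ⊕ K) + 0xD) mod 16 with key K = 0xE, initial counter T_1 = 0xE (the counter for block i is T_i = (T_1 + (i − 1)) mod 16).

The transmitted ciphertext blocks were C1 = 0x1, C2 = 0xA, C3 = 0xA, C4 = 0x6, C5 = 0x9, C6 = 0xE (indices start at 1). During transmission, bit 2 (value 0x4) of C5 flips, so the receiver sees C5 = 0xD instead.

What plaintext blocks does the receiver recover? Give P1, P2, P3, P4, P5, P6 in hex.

P1 = 0xC, P2 = 0x4, P3 = 0x1, P4 = 0xA, P5 = 0x4, P6 = 0x4

CTR decryption: S_i = E(K, T_i) where T_i is the counter for block i; P_i = C_i ⊕ S_i.
Only C5 changed, to 0xD. In CTR, a change in C_i flips the same bit in P_i only; the keystream is unaffected. Decrypting the received ciphertext:
P1: T = 0xE, S = E(K, T) = 0xD; 0x1 ⊕ 0xD = 0xC.
P2: T = 0xF, S = E(K, T) = 0xE; 0xA ⊕ 0xE = 0x4.
P3: T = 0x0, S = E(K, T) = 0xB; 0xA ⊕ 0xB = 0x1.
P4: T = 0x1, S = E(K, T) = 0xC; 0x6 ⊕ 0xC = 0xA.
P5: T = 0x2, S = E(K, T) = 0x9; 0xD ⊕ 0x9 = 0x4.
P6: T = 0x3, S = E(K, T) = 0xA; 0xE ⊕ 0xA = 0x4.
Blocks that differ from the original plaintext: P5.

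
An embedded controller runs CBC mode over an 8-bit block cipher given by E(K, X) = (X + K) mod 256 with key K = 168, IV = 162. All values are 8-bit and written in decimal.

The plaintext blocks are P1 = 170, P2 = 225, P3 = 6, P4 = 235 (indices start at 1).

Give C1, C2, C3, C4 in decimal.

CBC encryption: C_i = E(K, P_i ⊕ C_{i−1}), with C_{0} = IV.
C1: P1 ⊕ 162 = 8; E(K, 8) = 176.
C2: P2 ⊕ 176 = 81; E(K, 81) = 249.
C3: P3 ⊕ 249 = 255; E(K, 255) = 167.
C4: P4 ⊕ 167 = 76; E(K, 76) = 244.

C1 = 176, C2 = 249, C3 = 167, C4 = 244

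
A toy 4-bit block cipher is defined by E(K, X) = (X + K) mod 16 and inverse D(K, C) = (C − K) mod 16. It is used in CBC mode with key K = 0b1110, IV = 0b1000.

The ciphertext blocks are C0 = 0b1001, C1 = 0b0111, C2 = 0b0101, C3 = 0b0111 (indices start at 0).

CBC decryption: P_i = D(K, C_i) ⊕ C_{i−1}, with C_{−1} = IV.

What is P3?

P3 = 0b1100

P3: D(K, 0b0111) = 0b1001; 0b1001 ⊕ 0b0101 = 0b1100.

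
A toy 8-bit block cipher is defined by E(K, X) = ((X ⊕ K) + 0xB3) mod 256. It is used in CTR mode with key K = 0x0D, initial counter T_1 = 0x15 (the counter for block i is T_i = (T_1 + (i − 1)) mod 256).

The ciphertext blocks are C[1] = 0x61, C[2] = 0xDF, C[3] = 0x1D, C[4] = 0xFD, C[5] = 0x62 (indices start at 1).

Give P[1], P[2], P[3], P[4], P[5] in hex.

P[1] = 0xAA, P[2] = 0x11, P[3] = 0xD0, P[4] = 0x35, P[5] = 0xA5

CTR decryption: S_i = E(K, T_i) where T_i is the counter for block i; P_i = C_i ⊕ S_i.
P[1]: T = 0x15, S = E(K, T) = 0xCB; 0x61 ⊕ 0xCB = 0xAA.
P[2]: T = 0x16, S = E(K, T) = 0xCE; 0xDF ⊕ 0xCE = 0x11.
P[3]: T = 0x17, S = E(K, T) = 0xCD; 0x1D ⊕ 0xCD = 0xD0.
P[4]: T = 0x18, S = E(K, T) = 0xC8; 0xFD ⊕ 0xC8 = 0x35.
P[5]: T = 0x19, S = E(K, T) = 0xC7; 0x62 ⊕ 0xC7 = 0xA5.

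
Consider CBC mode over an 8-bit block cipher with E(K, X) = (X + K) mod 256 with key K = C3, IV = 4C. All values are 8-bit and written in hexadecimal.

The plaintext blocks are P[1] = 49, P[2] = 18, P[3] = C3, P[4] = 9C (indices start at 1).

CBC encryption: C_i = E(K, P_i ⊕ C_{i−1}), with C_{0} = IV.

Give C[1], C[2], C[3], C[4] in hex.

C[1] = C8, C[2] = 93, C[3] = 13, C[4] = 52

C[1]: P[1] ⊕ 4C = 05; E(K, 05) = C8.
C[2]: P[2] ⊕ C8 = D0; E(K, D0) = 93.
C[3]: P[3] ⊕ 93 = 50; E(K, 50) = 13.
C[4]: P[4] ⊕ 13 = 8F; E(K, 8F) = 52.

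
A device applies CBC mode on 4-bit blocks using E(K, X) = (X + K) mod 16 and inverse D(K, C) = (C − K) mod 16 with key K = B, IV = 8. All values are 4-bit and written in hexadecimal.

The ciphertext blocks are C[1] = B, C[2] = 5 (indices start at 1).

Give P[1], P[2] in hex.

P[1] = 8, P[2] = 1

CBC decryption: P_i = D(K, C_i) ⊕ C_{i−1}, with C_{0} = IV.
P[1]: D(K, B) = 0; 0 ⊕ 8 = 8.
P[2]: D(K, 5) = A; A ⊕ B = 1.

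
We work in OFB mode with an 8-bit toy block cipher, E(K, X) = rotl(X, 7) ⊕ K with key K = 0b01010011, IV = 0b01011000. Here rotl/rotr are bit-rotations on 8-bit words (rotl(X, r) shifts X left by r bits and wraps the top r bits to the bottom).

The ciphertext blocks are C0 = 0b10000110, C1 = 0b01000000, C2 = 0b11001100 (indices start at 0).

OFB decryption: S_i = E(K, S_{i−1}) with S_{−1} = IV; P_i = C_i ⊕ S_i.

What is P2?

P2 = 0b11101001

P0: S = E(K, 0b01011000) = 0b01111111; 0b10000110 ⊕ 0b01111111 = 0b11111001.
P1: S = E(K, 0b01111111) = 0b11101100; 0b01000000 ⊕ 0b11101100 = 0b10101100.
P2: S = E(K, 0b11101100) = 0b00100101; 0b11001100 ⊕ 0b00100101 = 0b11101001.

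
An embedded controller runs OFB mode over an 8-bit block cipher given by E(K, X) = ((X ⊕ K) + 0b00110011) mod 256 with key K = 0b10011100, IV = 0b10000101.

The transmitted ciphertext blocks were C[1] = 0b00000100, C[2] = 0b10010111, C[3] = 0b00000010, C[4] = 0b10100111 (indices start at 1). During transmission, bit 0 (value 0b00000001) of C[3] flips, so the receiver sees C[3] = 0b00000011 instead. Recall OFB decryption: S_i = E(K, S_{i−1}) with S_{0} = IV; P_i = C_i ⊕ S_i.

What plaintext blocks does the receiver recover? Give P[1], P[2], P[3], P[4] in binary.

Only C[3] changed, to 0b00000011. In OFB, a change in C_i flips the same bit in P_i only; the keystream is unaffected. Decrypting the received ciphertext:
P[1]: S = E(K, 0b10000101) = 0b01001100; 0b00000100 ⊕ 0b01001100 = 0b01001000.
P[2]: S = E(K, 0b01001100) = 0b00000011; 0b10010111 ⊕ 0b00000011 = 0b10010100.
P[3]: S = E(K, 0b00000011) = 0b11010010; 0b00000011 ⊕ 0b11010010 = 0b11010001.
P[4]: S = E(K, 0b11010010) = 0b10000001; 0b10100111 ⊕ 0b10000001 = 0b00100110.
Blocks that differ from the original plaintext: P[3].

P[1] = 0b01001000, P[2] = 0b10010100, P[3] = 0b11010001, P[4] = 0b00100110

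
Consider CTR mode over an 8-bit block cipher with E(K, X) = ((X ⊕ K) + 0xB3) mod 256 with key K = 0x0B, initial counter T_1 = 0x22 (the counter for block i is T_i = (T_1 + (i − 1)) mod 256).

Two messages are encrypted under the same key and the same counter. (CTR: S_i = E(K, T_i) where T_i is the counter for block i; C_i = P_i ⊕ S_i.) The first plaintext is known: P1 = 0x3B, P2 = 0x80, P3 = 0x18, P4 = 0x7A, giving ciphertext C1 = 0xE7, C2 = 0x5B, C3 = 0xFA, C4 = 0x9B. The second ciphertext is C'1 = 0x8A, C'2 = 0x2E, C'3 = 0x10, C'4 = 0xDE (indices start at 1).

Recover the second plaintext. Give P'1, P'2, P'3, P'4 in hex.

P'1 = 0x56, P'2 = 0xF5, P'3 = 0xF2, P'4 = 0x3F

In CTR with a reused counter, both messages share the same keystream S_i, so C_i ⊕ C'_i = P_i ⊕ P'_i and thus P'_i = P_i ⊕ C_i ⊕ C'_i.
P'1: 0x3B ⊕ 0xE7 ⊕ 0x8A = 0x56.
P'2: 0x80 ⊕ 0x5B ⊕ 0x2E = 0xF5.
P'3: 0x18 ⊕ 0xFA ⊕ 0x10 = 0xF2.
P'4: 0x7A ⊕ 0x9B ⊕ 0xDE = 0x3F.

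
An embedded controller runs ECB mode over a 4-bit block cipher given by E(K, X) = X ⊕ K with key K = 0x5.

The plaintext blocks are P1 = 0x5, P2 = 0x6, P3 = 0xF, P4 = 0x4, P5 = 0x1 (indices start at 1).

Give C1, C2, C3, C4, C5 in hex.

ECB encryption: C_i = E(K, P_i).
C1: E(K, 0x5) = 0x0.
C2: E(K, 0x6) = 0x3.
C3: E(K, 0xF) = 0xA.
C4: E(K, 0x4) = 0x1.
C5: E(K, 0x1) = 0x4.

C1 = 0x0, C2 = 0x3, C3 = 0xA, C4 = 0x1, C5 = 0x4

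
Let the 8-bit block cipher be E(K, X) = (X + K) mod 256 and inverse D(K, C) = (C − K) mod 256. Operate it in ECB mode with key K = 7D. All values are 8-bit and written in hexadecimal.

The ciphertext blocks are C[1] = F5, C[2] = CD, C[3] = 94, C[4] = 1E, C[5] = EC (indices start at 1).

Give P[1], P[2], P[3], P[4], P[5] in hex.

P[1] = 78, P[2] = 50, P[3] = 17, P[4] = A1, P[5] = 6F

ECB decryption: P_i = D(K, C_i).
P[1]: D(K, F5) = 78.
P[2]: D(K, CD) = 50.
P[3]: D(K, 94) = 17.
P[4]: D(K, 1E) = A1.
P[5]: D(K, EC) = 6F.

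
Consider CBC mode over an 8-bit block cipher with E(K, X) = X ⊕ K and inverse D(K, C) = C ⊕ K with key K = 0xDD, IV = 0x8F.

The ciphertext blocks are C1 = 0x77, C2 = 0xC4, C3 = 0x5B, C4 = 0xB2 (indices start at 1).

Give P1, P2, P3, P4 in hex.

CBC decryption: P_i = D(K, C_i) ⊕ C_{i−1}, with C_{0} = IV.
P1: D(K, 0x77) = 0xAA; 0xAA ⊕ 0x8F = 0x25.
P2: D(K, 0xC4) = 0x19; 0x19 ⊕ 0x77 = 0x6E.
P3: D(K, 0x5B) = 0x86; 0x86 ⊕ 0xC4 = 0x42.
P4: D(K, 0xB2) = 0x6F; 0x6F ⊕ 0x5B = 0x34.

P1 = 0x25, P2 = 0x6E, P3 = 0x42, P4 = 0x34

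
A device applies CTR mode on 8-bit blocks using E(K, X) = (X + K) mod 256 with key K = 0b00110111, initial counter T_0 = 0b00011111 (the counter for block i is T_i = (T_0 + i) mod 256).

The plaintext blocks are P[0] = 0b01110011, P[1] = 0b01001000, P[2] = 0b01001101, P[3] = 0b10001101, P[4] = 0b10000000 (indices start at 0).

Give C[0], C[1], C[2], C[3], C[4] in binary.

C[0] = 0b00100101, C[1] = 0b00011111, C[2] = 0b00010101, C[3] = 0b11010100, C[4] = 0b11011010

CTR encryption: S_i = E(K, T_i) where T_i is the counter for block i; C_i = P_i ⊕ S_i.
C[0]: T = 0b00011111, S = E(K, T) = 0b01010110; 0b01110011 ⊕ 0b01010110 = 0b00100101.
C[1]: T = 0b00100000, S = E(K, T) = 0b01010111; 0b01001000 ⊕ 0b01010111 = 0b00011111.
C[2]: T = 0b00100001, S = E(K, T) = 0b01011000; 0b01001101 ⊕ 0b01011000 = 0b00010101.
C[3]: T = 0b00100010, S = E(K, T) = 0b01011001; 0b10001101 ⊕ 0b01011001 = 0b11010100.
C[4]: T = 0b00100011, S = E(K, T) = 0b01011010; 0b10000000 ⊕ 0b01011010 = 0b11011010.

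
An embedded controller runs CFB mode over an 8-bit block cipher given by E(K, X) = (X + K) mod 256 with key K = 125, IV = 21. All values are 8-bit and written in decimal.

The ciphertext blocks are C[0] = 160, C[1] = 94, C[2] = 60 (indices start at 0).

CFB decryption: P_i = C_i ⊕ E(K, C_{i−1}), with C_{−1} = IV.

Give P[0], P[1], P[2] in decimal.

P[0]: E(K, 21) = 146; 160 ⊕ 146 = 50.
P[1]: E(K, 160) = 29; 94 ⊕ 29 = 67.
P[2]: E(K, 94) = 219; 60 ⊕ 219 = 231.

P[0] = 50, P[1] = 67, P[2] = 231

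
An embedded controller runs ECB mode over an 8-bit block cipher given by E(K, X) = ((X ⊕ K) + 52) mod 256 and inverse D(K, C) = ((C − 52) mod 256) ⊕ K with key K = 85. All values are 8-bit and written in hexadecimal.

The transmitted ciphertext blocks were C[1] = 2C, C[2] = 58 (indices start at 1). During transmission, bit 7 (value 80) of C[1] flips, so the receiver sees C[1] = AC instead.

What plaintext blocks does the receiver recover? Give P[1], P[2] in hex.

P[1] = DF, P[2] = 83

ECB decryption: P_i = D(K, C_i).
Only C[1] changed, to AC. In ECB, a change in C_i affects only P_i. Decrypting the received ciphertext:
P[1]: D(K, AC) = DF.
P[2]: D(K, 58) = 83.
Blocks that differ from the original plaintext: P[1].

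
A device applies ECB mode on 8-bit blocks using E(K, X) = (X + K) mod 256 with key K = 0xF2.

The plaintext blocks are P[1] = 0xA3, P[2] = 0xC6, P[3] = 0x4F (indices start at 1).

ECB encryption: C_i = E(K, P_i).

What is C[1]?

C[1] = 0x95

C[1]: E(K, 0xA3) = 0x95.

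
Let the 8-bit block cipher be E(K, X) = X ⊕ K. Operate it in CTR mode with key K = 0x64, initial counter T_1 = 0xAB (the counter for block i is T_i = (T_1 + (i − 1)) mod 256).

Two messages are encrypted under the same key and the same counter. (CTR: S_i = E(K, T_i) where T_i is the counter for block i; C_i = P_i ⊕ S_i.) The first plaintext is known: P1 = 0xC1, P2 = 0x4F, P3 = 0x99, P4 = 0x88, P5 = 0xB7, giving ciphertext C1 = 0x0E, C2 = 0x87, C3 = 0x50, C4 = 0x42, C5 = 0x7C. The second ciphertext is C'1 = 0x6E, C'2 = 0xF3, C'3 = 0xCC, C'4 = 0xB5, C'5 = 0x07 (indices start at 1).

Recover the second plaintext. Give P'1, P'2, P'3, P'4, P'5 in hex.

In CTR with a reused counter, both messages share the same keystream S_i, so C_i ⊕ C'_i = P_i ⊕ P'_i and thus P'_i = P_i ⊕ C_i ⊕ C'_i.
P'1: 0xC1 ⊕ 0x0E ⊕ 0x6E = 0xA1.
P'2: 0x4F ⊕ 0x87 ⊕ 0xF3 = 0x3B.
P'3: 0x99 ⊕ 0x50 ⊕ 0xCC = 0x05.
P'4: 0x88 ⊕ 0x42 ⊕ 0xB5 = 0x7F.
P'5: 0xB7 ⊕ 0x7C ⊕ 0x07 = 0xCC.

P'1 = 0xA1, P'2 = 0x3B, P'3 = 0x05, P'4 = 0x7F, P'5 = 0xCC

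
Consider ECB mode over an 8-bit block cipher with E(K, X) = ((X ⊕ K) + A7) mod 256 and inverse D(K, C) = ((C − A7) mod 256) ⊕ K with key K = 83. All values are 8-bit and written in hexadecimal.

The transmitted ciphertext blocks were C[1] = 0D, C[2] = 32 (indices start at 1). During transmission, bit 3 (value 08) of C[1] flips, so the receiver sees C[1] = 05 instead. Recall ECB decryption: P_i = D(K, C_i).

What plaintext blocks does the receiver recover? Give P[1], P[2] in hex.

P[1] = DD, P[2] = 08

Only C[1] changed, to 05. In ECB, a change in C_i affects only P_i. Decrypting the received ciphertext:
P[1]: D(K, 05) = DD.
P[2]: D(K, 32) = 08.
Blocks that differ from the original plaintext: P[1].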